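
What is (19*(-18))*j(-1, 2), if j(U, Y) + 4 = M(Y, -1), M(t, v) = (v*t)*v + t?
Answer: 0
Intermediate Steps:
M(t, v) = t + t*v**2 (M(t, v) = (t*v)*v + t = t*v**2 + t = t + t*v**2)
j(U, Y) = -4 + 2*Y (j(U, Y) = -4 + Y*(1 + (-1)**2) = -4 + Y*(1 + 1) = -4 + Y*2 = -4 + 2*Y)
(19*(-18))*j(-1, 2) = (19*(-18))*(-4 + 2*2) = -342*(-4 + 4) = -342*0 = 0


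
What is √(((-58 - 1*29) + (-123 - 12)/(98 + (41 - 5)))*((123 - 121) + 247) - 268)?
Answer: I*√398297446/134 ≈ 148.94*I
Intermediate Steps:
√(((-58 - 1*29) + (-123 - 12)/(98 + (41 - 5)))*((123 - 121) + 247) - 268) = √(((-58 - 29) - 135/(98 + 36))*(2 + 247) - 268) = √((-87 - 135/134)*249 - 268) = √(-11793/134*249 - 268) = √(-2936457/134 - 268) = √(-2972369/134) = I*√398297446/134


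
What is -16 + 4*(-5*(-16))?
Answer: 304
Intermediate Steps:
-16 + 4*(-5*(-16)) = -16 + 4*80 = -16 + 320 = 304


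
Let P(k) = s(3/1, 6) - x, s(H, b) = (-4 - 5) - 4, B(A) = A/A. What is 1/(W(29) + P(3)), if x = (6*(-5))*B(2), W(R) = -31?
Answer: -1/14 ≈ -0.071429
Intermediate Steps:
B(A) = 1
s(H, b) = -13 (s(H, b) = -9 - 4 = -13)
x = -30 (x = (6*(-5))*1 = -30*1 = -30)
P(k) = 17 (P(k) = -13 - 1*(-30) = -13 + 30 = 17)
1/(W(29) + P(3)) = 1/(-31 + 17) = 1/(-14) = -1/14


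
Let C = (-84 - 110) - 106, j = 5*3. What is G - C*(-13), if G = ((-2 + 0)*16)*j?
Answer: -4380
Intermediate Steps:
j = 15
C = -300 (C = -194 - 106 = -300)
G = -480 (G = ((-2 + 0)*16)*15 = -2*16*15 = -32*15 = -480)
G - C*(-13) = -480 - (-300)*(-13) = -480 - 1*3900 = -480 - 3900 = -4380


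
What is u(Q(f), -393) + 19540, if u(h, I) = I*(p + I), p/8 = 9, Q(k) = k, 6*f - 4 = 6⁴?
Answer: 145693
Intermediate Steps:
f = 650/3 (f = ⅔ + (⅙)*6⁴ = ⅔ + (⅙)*1296 = ⅔ + 216 = 650/3 ≈ 216.67)
p = 72 (p = 8*9 = 72)
u(h, I) = I*(72 + I)
u(Q(f), -393) + 19540 = -393*(72 - 393) + 19540 = -393*(-321) + 19540 = 126153 + 19540 = 145693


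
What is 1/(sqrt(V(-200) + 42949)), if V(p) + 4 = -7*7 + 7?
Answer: sqrt(4767)/14301 ≈ 0.0048279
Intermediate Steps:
V(p) = -46 (V(p) = -4 + (-7*7 + 7) = -4 + (-49 + 7) = -4 - 42 = -46)
1/(sqrt(V(-200) + 42949)) = 1/(sqrt(-46 + 42949)) = 1/(sqrt(42903)) = 1/(3*sqrt(4767)) = sqrt(4767)/14301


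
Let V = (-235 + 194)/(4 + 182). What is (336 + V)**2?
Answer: 3900627025/34596 ≈ 1.1275e+5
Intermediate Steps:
V = -41/186 ≈ -0.22043
(336 + V)**2 = (336 - 41/186)**2 = (62455/186)**2 = 3900627025/34596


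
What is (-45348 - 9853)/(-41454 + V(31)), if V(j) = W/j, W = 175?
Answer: 1711231/1284899 ≈ 1.3318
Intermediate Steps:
V(j) = 175/j
(-45348 - 9853)/(-41454 + V(31)) = (-45348 - 9853)/(-41454 + 175/31) = -55201/(-41454 + 175*(1/31)) = -55201/(-41454 + 175/31) = -55201/(-1284899/31) = -55201*(-31/1284899) = 1711231/1284899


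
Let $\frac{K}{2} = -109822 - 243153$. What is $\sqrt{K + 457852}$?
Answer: $i \sqrt{248098} \approx 498.09 i$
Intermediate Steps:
$K = -705950$ ($K = 2 \left(-109822 - 243153\right) = 2 \left(-352975\right) = -705950$)
$\sqrt{K + 457852} = \sqrt{-705950 + 457852} = \sqrt{-248098} = i \sqrt{248098}$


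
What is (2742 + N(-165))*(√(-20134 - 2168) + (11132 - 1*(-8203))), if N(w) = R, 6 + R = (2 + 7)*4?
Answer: 53596620 + 8316*I*√2478 ≈ 5.3597e+7 + 4.1397e+5*I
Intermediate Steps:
R = 30 (R = -6 + (2 + 7)*4 = -6 + 9*4 = -6 + 36 = 30)
N(w) = 30
(2742 + N(-165))*(√(-20134 - 2168) + (11132 - 1*(-8203))) = (2742 + 30)*(√(-20134 - 2168) + (11132 - 1*(-8203))) = 2772*(√(-22302) + (11132 + 8203)) = 2772*(3*I*√2478 + 19335) = 2772*(19335 + 3*I*√2478) = 53596620 + 8316*I*√2478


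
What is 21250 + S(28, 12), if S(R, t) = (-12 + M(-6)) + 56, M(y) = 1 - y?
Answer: 21301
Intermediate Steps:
S(R, t) = 51 (S(R, t) = (-12 + (1 - 1*(-6))) + 56 = (-12 + (1 + 6)) + 56 = (-12 + 7) + 56 = -5 + 56 = 51)
21250 + S(28, 12) = 21250 + 51 = 21301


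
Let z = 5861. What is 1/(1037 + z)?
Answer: 1/6898 ≈ 0.00014497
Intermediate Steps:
1/(1037 + z) = 1/(1037 + 5861) = 1/6898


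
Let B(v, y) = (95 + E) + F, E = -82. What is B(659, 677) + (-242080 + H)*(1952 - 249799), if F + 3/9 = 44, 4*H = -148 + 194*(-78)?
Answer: 182836732070/3 ≈ 6.0946e+10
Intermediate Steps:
H = -3820 (H = (-148 + 194*(-78))/4 = (-148 - 15132)/4 = (¼)*(-15280) = -3820)
F = 131/3 (F = -⅓ + 44 = 131/3 ≈ 43.667)
B(v, y) = 170/3 (B(v, y) = (95 - 82) + 131/3 = 13 + 131/3 = 170/3)
B(659, 677) + (-242080 + H)*(1952 - 249799) = 170/3 + (-242080 - 3820)*(1952 - 249799) = 170/3 - 245900*(-247847) = 170/3 + 60945577300 = 182836732070/3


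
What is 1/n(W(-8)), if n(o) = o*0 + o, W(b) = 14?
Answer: 1/14 ≈ 0.071429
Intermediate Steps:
n(o) = o (n(o) = 0 + o = o)
1/n(W(-8)) = 1/14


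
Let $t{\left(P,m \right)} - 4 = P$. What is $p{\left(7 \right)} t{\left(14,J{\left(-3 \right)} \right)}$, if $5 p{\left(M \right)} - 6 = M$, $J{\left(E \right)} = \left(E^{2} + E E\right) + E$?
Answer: $\frac{234}{5} \approx 46.8$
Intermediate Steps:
$J{\left(E \right)} = E + 2 E^{2}$ ($J{\left(E \right)} = \left(E^{2} + E^{2}\right) + E = 2 E^{2} + E = E + 2 E^{2}$)
$t{\left(P,m \right)} = 4 + P$
$p{\left(M \right)} = \frac{6}{5} + \frac{M}{5}$
$p{\left(7 \right)} t{\left(14,J{\left(-3 \right)} \right)} = \left(\frac{6}{5} + \frac{1}{5} \cdot 7\right) \left(4 + 14\right) = \left(\frac{6}{5} + \frac{7}{5}\right) 18 = \frac{13}{5} \cdot 18 = \frac{234}{5}$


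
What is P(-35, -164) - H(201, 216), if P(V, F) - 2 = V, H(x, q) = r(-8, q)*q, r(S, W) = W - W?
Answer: -33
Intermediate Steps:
r(S, W) = 0
H(x, q) = 0 (H(x, q) = 0*q = 0)
P(V, F) = 2 + V
P(-35, -164) - H(201, 216) = (2 - 35) - 1*0 = -33 + 0 = -33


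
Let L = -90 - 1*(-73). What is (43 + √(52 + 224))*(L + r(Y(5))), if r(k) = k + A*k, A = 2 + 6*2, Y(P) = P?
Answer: 2494 + 116*√69 ≈ 3457.6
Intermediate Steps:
A = 14 (A = 2 + 12 = 14)
L = -17 (L = -90 + 73 = -17)
r(k) = 15*k (r(k) = k + 14*k = 15*k)
(43 + √(52 + 224))*(L + r(Y(5))) = (43 + √(52 + 224))*(-17 + 15*5) = (43 + √276)*(-17 + 75) = (43 + 2*√69)*58 = 2494 + 116*√69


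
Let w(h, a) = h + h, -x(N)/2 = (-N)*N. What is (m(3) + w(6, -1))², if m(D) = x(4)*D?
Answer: 11664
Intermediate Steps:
x(N) = 2*N² (x(N) = -2*(-N)*N = -(-2)*N² = 2*N²)
w(h, a) = 2*h
m(D) = 32*D (m(D) = (2*4²)*D = (2*16)*D = 32*D)
(m(3) + w(6, -1))² = (32*3 + 2*6)² = (96 + 12)² = 108² = 11664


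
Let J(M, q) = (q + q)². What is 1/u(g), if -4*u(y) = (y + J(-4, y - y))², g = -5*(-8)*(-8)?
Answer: -1/25600 ≈ -3.9063e-5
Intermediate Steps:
J(M, q) = 4*q² (J(M, q) = (2*q)² = 4*q²)
g = -320 (g = 40*(-8) = -320)
u(y) = -y²/4 (u(y) = -(y + 4*(y - y)²)²/4 = -(y + 4*0²)²/4 = -(y + 4*0)²/4 = -(y + 0)²/4 = -y²/4)
1/u(g) = 1/(-¼*(-320)²) = 1/(-¼*102400) = 1/(-25600) = -1/25600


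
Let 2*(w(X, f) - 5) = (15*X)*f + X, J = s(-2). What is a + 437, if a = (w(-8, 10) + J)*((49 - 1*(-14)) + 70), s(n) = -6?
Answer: -80028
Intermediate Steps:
J = -6
w(X, f) = 5 + X/2 + 15*X*f/2 (w(X, f) = 5 + ((15*X)*f + X)/2 = 5 + (15*X*f + X)/2 = 5 + (X + 15*X*f)/2 = 5 + (X/2 + 15*X*f/2) = 5 + X/2 + 15*X*f/2)
a = -80465 (a = ((5 + (½)*(-8) + (15/2)*(-8)*10) - 6)*((49 - 1*(-14)) + 70) = ((5 - 4 - 600) - 6)*((49 + 14) + 70) = (-599 - 6)*(63 + 70) = -605*133 = -80465)
a + 437 = -80465 + 437 = -80028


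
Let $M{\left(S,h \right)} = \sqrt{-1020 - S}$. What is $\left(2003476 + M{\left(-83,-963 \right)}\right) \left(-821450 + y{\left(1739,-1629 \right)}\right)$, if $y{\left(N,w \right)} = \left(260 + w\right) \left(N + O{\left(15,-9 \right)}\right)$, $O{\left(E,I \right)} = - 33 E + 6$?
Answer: $-5074203665200 - 2532700 i \sqrt{937} \approx -5.0742 \cdot 10^{12} - 7.7527 \cdot 10^{7} i$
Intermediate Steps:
$O{\left(E,I \right)} = 6 - 33 E$
$y{\left(N,w \right)} = \left(-489 + N\right) \left(260 + w\right)$ ($y{\left(N,w \right)} = \left(260 + w\right) \left(N + \left(6 - 495\right)\right) = \left(260 + w\right) \left(N - 489\right) = \left(260 + w\right) \left(-489 + N\right) = \left(-489 + N\right) \left(260 + w\right)$)
$\left(2003476 + M{\left(-83,-963 \right)}\right) \left(-821450 + y{\left(1739,-1629 \right)}\right) = \left(2003476 + \sqrt{-1020 - -83}\right) \left(-821450 + \left(-127140 - -796581 + 260 \cdot 1739 + 1739 \left(-1629\right)\right)\right) = \left(2003476 + \sqrt{-1020 + 83}\right) \left(-821450 + \left(-127140 + 796581 + 452140 - 2832831\right)\right) = \left(2003476 + \sqrt{-937}\right) \left(-821450 - 1711250\right) = \left(2003476 + i \sqrt{937}\right) \left(-2532700\right) = -5074203665200 - 2532700 i \sqrt{937}$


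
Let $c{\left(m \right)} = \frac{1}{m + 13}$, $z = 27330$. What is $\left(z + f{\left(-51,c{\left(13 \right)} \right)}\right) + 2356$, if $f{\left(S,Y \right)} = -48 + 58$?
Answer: $29696$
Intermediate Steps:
$c{\left(m \right)} = \frac{1}{13 + m}$
$f{\left(S,Y \right)} = 10$
$\left(z + f{\left(-51,c{\left(13 \right)} \right)}\right) + 2356 = \left(27330 + 10\right) + 2356 = 27340 + 2356 = 29696$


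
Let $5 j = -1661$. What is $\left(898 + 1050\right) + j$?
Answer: $\frac{8079}{5} \approx 1615.8$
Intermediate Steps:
$j = - \frac{1661}{5}$ ($j = \frac{1}{5} \left(-1661\right) = - \frac{1661}{5} \approx -332.2$)
$\left(898 + 1050\right) + j = \left(898 + 1050\right) - \frac{1661}{5} = 1948 - \frac{1661}{5} = \frac{8079}{5}$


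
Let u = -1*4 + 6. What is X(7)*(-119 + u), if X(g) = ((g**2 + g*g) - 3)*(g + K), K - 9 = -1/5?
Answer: -175617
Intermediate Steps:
u = 2 (u = -4 + 6 = 2)
K = 44/5 (K = 9 - 1/5 = 44/5 ≈ 8.8000)
X(g) = (-3 + 2*g**2)*(44/5 + g) (X(g) = ((g**2 + g*g) - 3)*(g + 44/5) = ((g**2 + g**2) - 3)*(44/5 + g) = (2*g**2 - 3)*(44/5 + g) = (-3 + 2*g**2)*(44/5 + g))
X(7)*(-119 + u) = (-132/5 - 3*7 + 2*7**3 + (88/5)*7**2)*(-119 + 2) = (-132/5 - 21 + 2*343 + (88/5)*49)*(-117) = (-132/5 - 21 + 686 + 4312/5)*(-117) = 1501*(-117) = -175617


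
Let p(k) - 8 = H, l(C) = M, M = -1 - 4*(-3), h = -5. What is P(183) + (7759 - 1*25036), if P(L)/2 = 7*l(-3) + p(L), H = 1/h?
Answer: -85537/5 ≈ -17107.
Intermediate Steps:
H = -1/5 (H = 1/(-5) = -1/5 ≈ -0.20000)
M = 11 (M = -1 + 12 = 11)
l(C) = 11
p(k) = 39/5 (p(k) = 8 - 1/5 = 39/5)
P(L) = 848/5 (P(L) = 2*(7*11 + 39/5) = 2*(77 + 39/5) = 2*(424/5) = 848/5)
P(183) + (7759 - 1*25036) = 848/5 + (7759 - 1*25036) = 848/5 + (7759 - 25036) = 848/5 - 17277 = -85537/5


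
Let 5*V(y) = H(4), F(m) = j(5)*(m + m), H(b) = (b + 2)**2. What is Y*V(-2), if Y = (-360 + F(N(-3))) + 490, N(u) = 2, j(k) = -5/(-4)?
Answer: 972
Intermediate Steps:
j(k) = 5/4 (j(k) = -5*(-1/4) = 5/4)
H(b) = (2 + b)**2
F(m) = 5*m/2 (F(m) = 5*(m + m)/4 = 5*(2*m)/4 = 5*m/2)
V(y) = 36/5 (V(y) = (2 + 4)**2/5 = (1/5)*6**2 = (1/5)*36 = 36/5)
Y = 135 (Y = (-360 + (5/2)*2) + 490 = (-360 + 5) + 490 = -355 + 490 = 135)
Y*V(-2) = 135*(36/5) = 972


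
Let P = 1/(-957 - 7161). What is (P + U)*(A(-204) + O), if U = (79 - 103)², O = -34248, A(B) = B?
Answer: -813618258/41 ≈ -1.9844e+7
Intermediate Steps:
P = -1/8118 (P = 1/(-8118) = -1/8118 ≈ -0.00012318)
U = 576 (U = (-24)² = 576)
(P + U)*(A(-204) + O) = (-1/8118 + 576)*(-204 - 34248) = (4675967/8118)*(-34452) = -813618258/41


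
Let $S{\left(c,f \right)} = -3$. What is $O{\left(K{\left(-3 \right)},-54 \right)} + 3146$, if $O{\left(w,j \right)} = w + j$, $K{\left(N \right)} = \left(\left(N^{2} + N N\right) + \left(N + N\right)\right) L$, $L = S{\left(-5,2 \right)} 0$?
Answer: $3092$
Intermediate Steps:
$L = 0$ ($L = \left(-3\right) 0 = 0$)
$K{\left(N \right)} = 0$ ($K{\left(N \right)} = \left(\left(N^{2} + N N\right) + \left(N + N\right)\right) 0 = \left(\left(N^{2} + N^{2}\right) + 2 N\right) 0 = \left(2 N^{2} + 2 N\right) 0 = \left(2 N + 2 N^{2}\right) 0 = 0$)
$O{\left(w,j \right)} = j + w$
$O{\left(K{\left(-3 \right)},-54 \right)} + 3146 = \left(-54 + 0\right) + 3146 = -54 + 3146 = 3092$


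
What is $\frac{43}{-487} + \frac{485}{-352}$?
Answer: $- \frac{251331}{171424} \approx -1.4661$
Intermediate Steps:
$\frac{43}{-487} + \frac{485}{-352} = 43 \left(- \frac{1}{487}\right) + 485 \left(- \frac{1}{352}\right) = - \frac{43}{487} - \frac{485}{352} = - \frac{251331}{171424}$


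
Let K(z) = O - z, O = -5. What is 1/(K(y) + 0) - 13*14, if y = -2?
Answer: -547/3 ≈ -182.33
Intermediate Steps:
K(z) = -5 - z
1/(K(y) + 0) - 13*14 = 1/((-5 - 1*(-2)) + 0) - 13*14 = 1/((-5 + 2) + 0) - 182 = 1/(-3 + 0) - 182 = 1/(-3) - 182 = -⅓ - 182 = -547/3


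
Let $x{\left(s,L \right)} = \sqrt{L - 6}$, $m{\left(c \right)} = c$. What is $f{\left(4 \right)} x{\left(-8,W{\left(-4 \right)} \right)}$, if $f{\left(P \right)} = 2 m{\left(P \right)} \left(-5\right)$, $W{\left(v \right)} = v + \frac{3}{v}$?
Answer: $- 20 i \sqrt{43} \approx - 131.15 i$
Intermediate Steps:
$x{\left(s,L \right)} = \sqrt{-6 + L}$
$f{\left(P \right)} = - 10 P$ ($f{\left(P \right)} = 2 P \left(-5\right) = - 10 P$)
$f{\left(4 \right)} x{\left(-8,W{\left(-4 \right)} \right)} = \left(-10\right) 4 \sqrt{-6 - \left(4 - \frac{3}{-4}\right)} = - 40 \sqrt{-6 + \left(-4 + 3 \left(- \frac{1}{4}\right)\right)} = - 40 \sqrt{-6 - \frac{19}{4}} = - 40 \sqrt{- \frac{43}{4}} = - 40 \frac{i \sqrt{43}}{2} = - 20 i \sqrt{43}$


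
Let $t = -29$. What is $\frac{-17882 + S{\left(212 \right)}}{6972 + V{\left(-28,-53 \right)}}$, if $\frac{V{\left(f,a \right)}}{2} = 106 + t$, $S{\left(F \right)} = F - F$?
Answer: $- \frac{8941}{3563} \approx -2.5094$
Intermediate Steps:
$S{\left(F \right)} = 0$
$V{\left(f,a \right)} = 154$ ($V{\left(f,a \right)} = 2 \left(106 - 29\right) = 2 \cdot 77 = 154$)
$\frac{-17882 + S{\left(212 \right)}}{6972 + V{\left(-28,-53 \right)}} = \frac{-17882 + 0}{6972 + 154} = - \frac{17882}{7126} = \left(-17882\right) \frac{1}{7126} = - \frac{8941}{3563}$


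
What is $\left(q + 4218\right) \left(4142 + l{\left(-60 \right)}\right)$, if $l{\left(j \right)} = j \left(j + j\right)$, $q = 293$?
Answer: $51163762$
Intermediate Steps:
$l{\left(j \right)} = 2 j^{2}$ ($l{\left(j \right)} = j 2 j = 2 j^{2}$)
$\left(q + 4218\right) \left(4142 + l{\left(-60 \right)}\right) = \left(293 + 4218\right) \left(4142 + 2 \left(-60\right)^{2}\right) = 4511 \left(4142 + 2 \cdot 3600\right) = 4511 \left(4142 + 7200\right) = 4511 \cdot 11342 = 51163762$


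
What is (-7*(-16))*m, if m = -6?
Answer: -672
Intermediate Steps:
(-7*(-16))*m = -7*(-16)*(-6) = 112*(-6) = -672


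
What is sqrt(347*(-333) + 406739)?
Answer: 2*sqrt(72797) ≈ 539.62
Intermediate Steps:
sqrt(347*(-333) + 406739) = sqrt(-115551 + 406739) = sqrt(291188) = 2*sqrt(72797)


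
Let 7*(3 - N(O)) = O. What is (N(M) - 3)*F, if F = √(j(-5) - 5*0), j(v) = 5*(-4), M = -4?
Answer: 8*I*√5/7 ≈ 2.5555*I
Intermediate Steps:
N(O) = 3 - O/7
j(v) = -20
F = 2*I*√5 (F = √(-20 - 5*0) = √(-20 + 0) = √(-20) = 2*I*√5 ≈ 4.4721*I)
(N(M) - 3)*F = ((3 - ⅐*(-4)) - 3)*(2*I*√5) = ((3 + 4/7) - 3)*(2*I*√5) = (25/7 - 3)*(2*I*√5) = 4*(2*I*√5)/7 = 8*I*√5/7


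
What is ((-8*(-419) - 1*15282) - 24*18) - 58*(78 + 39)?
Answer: -19148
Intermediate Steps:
((-8*(-419) - 1*15282) - 24*18) - 58*(78 + 39) = ((3352 - 15282) - 432) - 58*117 = (-11930 - 432) - 6786 = -12362 - 6786 = -19148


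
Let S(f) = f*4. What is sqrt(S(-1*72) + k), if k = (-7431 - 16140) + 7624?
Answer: I*sqrt(16235) ≈ 127.42*I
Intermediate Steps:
S(f) = 4*f
k = -15947 (k = -23571 + 7624 = -15947)
sqrt(S(-1*72) + k) = sqrt(4*(-1*72) - 15947) = sqrt(4*(-72) - 15947) = sqrt(-288 - 15947) = sqrt(-16235) = I*sqrt(16235)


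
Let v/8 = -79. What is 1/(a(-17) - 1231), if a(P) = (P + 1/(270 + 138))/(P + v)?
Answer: -264792/325952017 ≈ -0.00081236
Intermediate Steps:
v = -632 (v = 8*(-79) = -632)
a(P) = (1/408 + P)/(-632 + P) (a(P) = (P + 1/(270 + 138))/(P - 632) = (P + 1/408)/(-632 + P) = (1/408 + P)/(-632 + P))
1/(a(-17) - 1231) = 1/((1/408 - 17)/(-632 - 17) - 1231) = 1/(-6935/408/(-649) - 1231) = 1/(-1/649*(-6935/408) - 1231) = 1/(6935/264792 - 1231) = 1/(-325952017/264792) = -264792/325952017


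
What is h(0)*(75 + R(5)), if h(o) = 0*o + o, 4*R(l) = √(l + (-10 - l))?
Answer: 0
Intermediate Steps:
R(l) = I*√10/4 (R(l) = √(l + (-10 - l))/4 = √(-10)/4 = (I*√10)/4 = I*√10/4)
h(o) = o (h(o) = 0 + o = o)
h(0)*(75 + R(5)) = 0*(75 + I*√10/4) = 0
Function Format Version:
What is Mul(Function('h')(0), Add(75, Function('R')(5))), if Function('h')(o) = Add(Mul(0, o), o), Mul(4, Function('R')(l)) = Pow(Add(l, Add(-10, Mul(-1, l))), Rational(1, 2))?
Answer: 0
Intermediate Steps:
Function('R')(l) = Mul(Rational(1, 4), I, Pow(10, Rational(1, 2))) (Function('R')(l) = Mul(Rational(1, 4), Pow(Add(l, Add(-10, Mul(-1, l))), Rational(1, 2))) = Mul(Rational(1, 4), Pow(-10, Rational(1, 2))) = Mul(Rational(1, 4), Mul(I, Pow(10, Rational(1, 2)))) = Mul(Rational(1, 4), I, Pow(10, Rational(1, 2))))
Function('h')(o) = o (Function('h')(o) = Add(0, o) = o)
Mul(Function('h')(0), Add(75, Function('R')(5))) = Mul(0, Add(75, Mul(Rational(1, 4), I, Pow(10, Rational(1, 2))))) = 0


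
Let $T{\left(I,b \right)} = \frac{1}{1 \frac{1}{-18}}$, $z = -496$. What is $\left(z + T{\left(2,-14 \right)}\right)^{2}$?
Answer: $264196$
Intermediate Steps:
$T{\left(I,b \right)} = -18$ ($T{\left(I,b \right)} = \frac{1}{1 \left(- \frac{1}{18}\right)} = \frac{1}{- \frac{1}{18}} = -18$)
$\left(z + T{\left(2,-14 \right)}\right)^{2} = \left(-496 - 18\right)^{2} = \left(-514\right)^{2} = 264196$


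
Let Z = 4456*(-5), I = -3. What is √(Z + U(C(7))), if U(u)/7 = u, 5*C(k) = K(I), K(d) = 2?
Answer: I*√556930/5 ≈ 149.26*I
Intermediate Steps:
C(k) = ⅖ (C(k) = (⅕)*2 = ⅖)
U(u) = 7*u
Z = -22280
√(Z + U(C(7))) = √(-22280 + 7*(⅖)) = √(-22280 + 14/5) = √(-111386/5) = I*√556930/5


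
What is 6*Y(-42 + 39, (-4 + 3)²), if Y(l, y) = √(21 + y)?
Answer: 6*√22 ≈ 28.142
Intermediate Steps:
6*Y(-42 + 39, (-4 + 3)²) = 6*√(21 + (-4 + 3)²) = 6*√(21 + (-1)²) = 6*√(21 + 1) = 6*√22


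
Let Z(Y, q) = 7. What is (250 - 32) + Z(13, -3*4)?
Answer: 225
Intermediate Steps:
(250 - 32) + Z(13, -3*4) = (250 - 32) + 7 = 218 + 7 = 225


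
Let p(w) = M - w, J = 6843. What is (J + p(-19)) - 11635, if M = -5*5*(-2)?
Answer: -4723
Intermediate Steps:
M = 50 (M = -25*(-2) = 50)
p(w) = 50 - w
(J + p(-19)) - 11635 = (6843 + (50 - 1*(-19))) - 11635 = (6843 + (50 + 19)) - 11635 = (6843 + 69) - 11635 = 6912 - 11635 = -4723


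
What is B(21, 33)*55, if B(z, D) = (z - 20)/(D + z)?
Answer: 55/54 ≈ 1.0185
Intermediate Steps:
B(z, D) = (-20 + z)/(D + z)
B(21, 33)*55 = ((-20 + 21)/(33 + 21))*55 = (1/54)*55 = 55/54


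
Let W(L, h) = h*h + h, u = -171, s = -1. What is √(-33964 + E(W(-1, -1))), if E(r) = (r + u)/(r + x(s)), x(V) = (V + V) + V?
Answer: I*√33907 ≈ 184.14*I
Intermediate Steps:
x(V) = 3*V (x(V) = 2*V + V = 3*V)
W(L, h) = h + h² (W(L, h) = h² + h = h + h²)
E(r) = (-171 + r)/(-3 + r) (E(r) = (r - 171)/(r + 3*(-1)) = (-171 + r)/(r - 3) = (-171 + r)/(-3 + r))
√(-33964 + E(W(-1, -1))) = √(-33964 + (-171 - (1 - 1))/(-3 - (1 - 1))) = √(-33964 + (-171 - 1*0)/(-3 - 1*0)) = √(-33964 + (-171 + 0)/(-3 + 0)) = √(-33964 - 171/(-3)) = √(-33964 - ⅓*(-171)) = √(-33964 + 57) = √(-33907) = I*√33907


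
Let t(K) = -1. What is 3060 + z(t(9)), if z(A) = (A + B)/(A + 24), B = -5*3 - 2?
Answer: 70362/23 ≈ 3059.2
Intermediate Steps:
B = -17 (B = -15 - 2 = -17)
z(A) = (-17 + A)/(24 + A) (z(A) = (A - 17)/(A + 24) = (-17 + A)/(24 + A))
3060 + z(t(9)) = 3060 + (-17 - 1)/(24 - 1) = 3060 - 18/23 = 70362/23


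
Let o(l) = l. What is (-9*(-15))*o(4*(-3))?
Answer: -1620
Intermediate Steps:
(-9*(-15))*o(4*(-3)) = (-9*(-15))*(4*(-3)) = 135*(-12) = -1620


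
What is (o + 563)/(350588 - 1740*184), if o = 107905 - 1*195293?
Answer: -86825/30428 ≈ -2.8535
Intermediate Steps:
o = -87388 (o = 107905 - 195293 = -87388)
(o + 563)/(350588 - 1740*184) = (-87388 + 563)/(350588 - 1740*184) = -86825/(350588 - 320160) = -86825/30428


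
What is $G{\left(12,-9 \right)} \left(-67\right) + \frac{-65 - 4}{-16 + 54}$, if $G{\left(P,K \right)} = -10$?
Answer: $\frac{25391}{38} \approx 668.18$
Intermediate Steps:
$G{\left(12,-9 \right)} \left(-67\right) + \frac{-65 - 4}{-16 + 54} = \left(-10\right) \left(-67\right) + \frac{-65 - 4}{-16 + 54} = 670 - \frac{69}{38} = \frac{25391}{38}$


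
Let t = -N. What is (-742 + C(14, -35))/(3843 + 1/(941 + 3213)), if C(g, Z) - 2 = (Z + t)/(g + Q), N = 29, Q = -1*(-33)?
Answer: -144741976/750299681 ≈ -0.19291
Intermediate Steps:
Q = 33
t = -29 (t = -1*29 = -29)
C(g, Z) = 2 + (-29 + Z)/(33 + g) (C(g, Z) = 2 + (Z - 29)/(g + 33) = 2 + (-29 + Z)/(33 + g))
(-742 + C(14, -35))/(3843 + 1/(941 + 3213)) = (-742 + (37 - 35 + 2*14)/(33 + 14))/(3843 + 1/(941 + 3213)) = (-742 + (37 - 35 + 28)/47)/(3843 + 1/4154) = (-742 + (1/47)*30)/(3843 + 1/4154) = (-742 + 30/47)/(15963823/4154) = -34844/47*4154/15963823 = -144741976/750299681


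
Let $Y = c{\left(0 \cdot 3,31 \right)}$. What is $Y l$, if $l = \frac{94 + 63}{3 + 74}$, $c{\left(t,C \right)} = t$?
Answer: $0$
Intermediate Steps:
$l = \frac{157}{77} \approx 2.039$
$Y = 0$ ($Y = 0 \cdot 3 = 0$)
$Y l = 0 \cdot \frac{157}{77} = 0$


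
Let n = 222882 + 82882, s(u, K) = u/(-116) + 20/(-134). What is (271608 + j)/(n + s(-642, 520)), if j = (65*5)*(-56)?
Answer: 984743488/1188219831 ≈ 0.82876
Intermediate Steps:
s(u, K) = -10/67 - u/116 (s(u, K) = u*(-1/116) + 20*(-1/134) = -u/116 - 10/67 = -10/67 - u/116)
n = 305764
j = -18200 (j = 325*(-56) = -18200)
(271608 + j)/(n + s(-642, 520)) = (271608 - 18200)/(305764 + (-10/67 - 1/116*(-642))) = 253408/(305764 + (-10/67 + 321/58)) = 253408/(305764 + 20927/3886) = 253408/(1188219831/3886) = 253408*(3886/1188219831) = 984743488/1188219831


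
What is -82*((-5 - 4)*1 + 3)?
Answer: 492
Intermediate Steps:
-82*((-5 - 4)*1 + 3) = -82*(-9*1 + 3) = -82*(-9 + 3) = -82*(-6) = 492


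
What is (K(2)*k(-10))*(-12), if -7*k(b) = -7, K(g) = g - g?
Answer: 0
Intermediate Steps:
K(g) = 0
k(b) = 1 (k(b) = -⅐*(-7) = 1)
(K(2)*k(-10))*(-12) = (0*1)*(-12) = 0*(-12) = 0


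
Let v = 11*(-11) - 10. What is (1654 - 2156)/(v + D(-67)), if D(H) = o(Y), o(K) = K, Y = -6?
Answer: 502/137 ≈ 3.6642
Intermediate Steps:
D(H) = -6
v = -131 (v = -121 - 10 = -131)
(1654 - 2156)/(v + D(-67)) = (1654 - 2156)/(-131 - 6) = -502/(-137) = -502*(-1/137) = 502/137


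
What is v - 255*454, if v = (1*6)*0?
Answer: -115770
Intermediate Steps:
v = 0 (v = 6*0 = 0)
v - 255*454 = 0 - 255*454 = 0 - 115770 = -115770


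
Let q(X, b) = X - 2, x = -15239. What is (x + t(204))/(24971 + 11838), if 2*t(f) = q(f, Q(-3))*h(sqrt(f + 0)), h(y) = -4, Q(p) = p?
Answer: -15643/36809 ≈ -0.42498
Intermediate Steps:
q(X, b) = -2 + X
t(f) = 4 - 2*f (t(f) = ((-2 + f)*(-4))/2 = (8 - 4*f)/2 = 4 - 2*f)
(x + t(204))/(24971 + 11838) = (-15239 + (4 - 2*204))/(24971 + 11838) = (-15239 + (4 - 408))/36809 = (-15239 - 404)*(1/36809) = -15643*1/36809 = -15643/36809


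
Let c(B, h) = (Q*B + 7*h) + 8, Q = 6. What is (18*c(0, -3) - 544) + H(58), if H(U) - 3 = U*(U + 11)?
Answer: 3227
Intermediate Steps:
H(U) = 3 + U*(11 + U) (H(U) = 3 + U*(U + 11) = 3 + U*(11 + U))
c(B, h) = 8 + 6*B + 7*h (c(B, h) = (6*B + 7*h) + 8 = 8 + 6*B + 7*h)
(18*c(0, -3) - 544) + H(58) = (18*(8 + 6*0 + 7*(-3)) - 544) + (3 + 58**2 + 11*58) = (18*(8 + 0 - 21) - 544) + (3 + 3364 + 638) = (18*(-13) - 544) + 4005 = (-234 - 544) + 4005 = -778 + 4005 = 3227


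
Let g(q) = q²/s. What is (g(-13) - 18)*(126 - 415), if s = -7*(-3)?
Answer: 60401/21 ≈ 2876.2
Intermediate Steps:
s = 21
g(q) = q²/21
(g(-13) - 18)*(126 - 415) = ((1/21)*(-13)² - 18)*(126 - 415) = ((1/21)*169 - 18)*(-289) = (169/21 - 18)*(-289) = -209/21*(-289) = 60401/21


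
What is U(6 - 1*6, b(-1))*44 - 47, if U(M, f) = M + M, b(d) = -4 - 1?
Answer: -47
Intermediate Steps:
b(d) = -5
U(M, f) = 2*M
U(6 - 1*6, b(-1))*44 - 47 = (2*(6 - 1*6))*44 - 47 = (2*(6 - 6))*44 - 47 = (2*0)*44 - 47 = 0*44 - 47 = 0 - 47 = -47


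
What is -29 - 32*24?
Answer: -797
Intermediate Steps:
-29 - 32*24 = -29 - 768 = -797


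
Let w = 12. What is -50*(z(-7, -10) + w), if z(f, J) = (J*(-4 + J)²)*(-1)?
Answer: -98600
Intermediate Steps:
z(f, J) = -J*(-4 + J)²
-50*(z(-7, -10) + w) = -50*(-1*(-10)*(-4 - 10)² + 12) = -50*(-1*(-10)*(-14)² + 12) = -50*(-1*(-10)*196 + 12) = -50*(1960 + 12) = -50*1972 = -98600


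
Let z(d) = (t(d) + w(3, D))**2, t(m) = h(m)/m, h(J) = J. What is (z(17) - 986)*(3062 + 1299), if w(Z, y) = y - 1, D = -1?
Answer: -4295585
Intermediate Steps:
t(m) = 1 (t(m) = m/m = 1)
w(Z, y) = -1 + y
z(d) = 1 (z(d) = (1 + (-1 - 1))**2 = (1 - 2)**2 = (-1)**2 = 1)
(z(17) - 986)*(3062 + 1299) = (1 - 986)*(3062 + 1299) = -985*4361 = -4295585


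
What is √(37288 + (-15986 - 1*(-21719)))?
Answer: √43021 ≈ 207.42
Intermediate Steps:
√(37288 + (-15986 - 1*(-21719))) = √(37288 + (-15986 + 21719)) = √(37288 + 5733) = √43021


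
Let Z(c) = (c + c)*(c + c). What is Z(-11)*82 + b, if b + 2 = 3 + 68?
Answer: 39757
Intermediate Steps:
Z(c) = 4*c² (Z(c) = (2*c)*(2*c) = 4*c²)
b = 69 (b = -2 + (3 + 68) = -2 + 71 = 69)
Z(-11)*82 + b = (4*(-11)²)*82 + 69 = (4*121)*82 + 69 = 484*82 + 69 = 39688 + 69 = 39757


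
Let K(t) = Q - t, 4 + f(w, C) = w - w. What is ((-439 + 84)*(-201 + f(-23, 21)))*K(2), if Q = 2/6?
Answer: -363875/3 ≈ -1.2129e+5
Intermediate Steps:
f(w, C) = -4 (f(w, C) = -4 + (w - w) = -4 + 0 = -4)
Q = ⅓ (Q = 2*(⅙) = ⅓ ≈ 0.33333)
K(t) = ⅓ - t
((-439 + 84)*(-201 + f(-23, 21)))*K(2) = ((-439 + 84)*(-201 - 4))*(⅓ - 1*2) = (-355*(-205))*(⅓ - 2) = 72775*(-5/3) = -363875/3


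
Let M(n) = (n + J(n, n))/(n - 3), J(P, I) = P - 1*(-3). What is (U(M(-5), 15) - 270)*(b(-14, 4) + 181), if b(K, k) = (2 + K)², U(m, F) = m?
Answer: -699725/8 ≈ -87466.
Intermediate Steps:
J(P, I) = 3 + P (J(P, I) = P + 3 = 3 + P)
M(n) = (3 + 2*n)/(-3 + n) (M(n) = (n + (3 + n))/(n - 3) = (3 + 2*n)/(-3 + n))
(U(M(-5), 15) - 270)*(b(-14, 4) + 181) = ((3 + 2*(-5))/(-3 - 5) - 270)*((2 - 14)² + 181) = ((3 - 10)/(-8) - 270)*((-12)² + 181) = (-⅛*(-7) - 270)*(144 + 181) = (7/8 - 270)*325 = -2153/8*325 = -699725/8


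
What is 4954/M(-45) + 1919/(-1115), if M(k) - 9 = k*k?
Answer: 810232/1133955 ≈ 0.71452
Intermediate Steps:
M(k) = 9 + k² (M(k) = 9 + k*k = 9 + k²)
4954/M(-45) + 1919/(-1115) = 4954/(9 + (-45)²) + 1919/(-1115) = 4954/(9 + 2025) + 1919*(-1/1115) = 4954/2034 - 1919/1115 = 4954*(1/2034) - 1919/1115 = 2477/1017 - 1919/1115 = 810232/1133955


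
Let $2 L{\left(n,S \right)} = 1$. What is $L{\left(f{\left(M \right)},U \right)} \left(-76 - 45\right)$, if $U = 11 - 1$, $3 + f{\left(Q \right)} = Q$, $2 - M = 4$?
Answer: $- \frac{121}{2} \approx -60.5$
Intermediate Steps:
$M = -2$ ($M = 2 - 4 = -2$)
$f{\left(Q \right)} = -3 + Q$
$U = 10$ ($U = 11 - 1 = 10$)
$L{\left(n,S \right)} = \frac{1}{2}$ ($L{\left(n,S \right)} = \frac{1}{2} \cdot 1 = \frac{1}{2}$)
$L{\left(f{\left(M \right)},U \right)} \left(-76 - 45\right) = \frac{-76 - 45}{2} = \frac{1}{2} \left(-121\right) = - \frac{121}{2}$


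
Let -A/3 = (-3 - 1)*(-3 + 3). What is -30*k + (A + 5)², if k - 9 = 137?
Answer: -4355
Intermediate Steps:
k = 146 (k = 9 + 137 = 146)
A = 0 (A = -3*(-3 - 1)*(-3 + 3) = -(-12)*0 = -3*0 = 0)
-30*k + (A + 5)² = -30*146 + (0 + 5)² = -4380 + 5² = -4380 + 25 = -4355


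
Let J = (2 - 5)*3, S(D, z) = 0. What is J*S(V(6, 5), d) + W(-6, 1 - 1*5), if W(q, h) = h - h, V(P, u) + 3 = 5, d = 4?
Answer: 0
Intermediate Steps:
V(P, u) = 2 (V(P, u) = -3 + 5 = 2)
W(q, h) = 0
J = -9 (J = -3*3 = -9)
J*S(V(6, 5), d) + W(-6, 1 - 1*5) = -9*0 + 0 = 0 + 0 = 0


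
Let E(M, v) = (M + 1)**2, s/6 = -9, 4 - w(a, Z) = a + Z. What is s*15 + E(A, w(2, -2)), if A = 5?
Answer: -774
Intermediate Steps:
w(a, Z) = 4 - Z - a (w(a, Z) = 4 - (a + Z) = 4 - (Z + a) = 4 + (-Z - a) = 4 - Z - a)
s = -54 (s = 6*(-9) = -54)
E(M, v) = (1 + M)**2
s*15 + E(A, w(2, -2)) = -54*15 + (1 + 5)**2 = -810 + 6**2 = -810 + 36 = -774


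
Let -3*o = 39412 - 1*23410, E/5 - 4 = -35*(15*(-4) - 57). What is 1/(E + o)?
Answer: 1/15161 ≈ 6.5959e-5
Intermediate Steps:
E = 20495 (E = 20 + 5*(-35*(15*(-4) - 57)) = 20 + 5*(-35*(-60 - 57)) = 20 + 5*(-35*(-117)) = 20 + 5*4095 = 20 + 20475 = 20495)
o = -5334 (o = -(39412 - 1*23410)/3 = -(39412 - 23410)/3 = -⅓*16002 = -5334)
1/(E + o) = 1/(20495 - 5334) = 1/15161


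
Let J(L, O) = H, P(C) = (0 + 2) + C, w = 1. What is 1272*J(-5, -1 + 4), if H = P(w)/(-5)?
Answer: -3816/5 ≈ -763.20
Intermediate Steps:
P(C) = 2 + C
H = -⅗ (H = (2 + 1)/(-5) = 3*(-⅕) = -⅗ ≈ -0.60000)
J(L, O) = -⅗
1272*J(-5, -1 + 4) = 1272*(-⅗) = -3816/5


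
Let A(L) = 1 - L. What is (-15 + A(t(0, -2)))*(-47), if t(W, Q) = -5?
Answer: 423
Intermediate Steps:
(-15 + A(t(0, -2)))*(-47) = (-15 + (1 - 1*(-5)))*(-47) = (-15 + (1 + 5))*(-47) = (-15 + 6)*(-47) = -9*(-47) = 423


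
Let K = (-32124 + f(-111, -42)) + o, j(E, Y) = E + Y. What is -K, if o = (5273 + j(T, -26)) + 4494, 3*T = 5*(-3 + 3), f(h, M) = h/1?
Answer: 22494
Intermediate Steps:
f(h, M) = h (f(h, M) = h*1 = h)
T = 0 (T = (5*(-3 + 3))/3 = (5*0)/3 = (⅓)*0 = 0)
o = 9741 (o = (5273 + (0 - 26)) + 4494 = (5273 - 26) + 4494 = 5247 + 4494 = 9741)
K = -22494 (K = (-32124 - 111) + 9741 = -32235 + 9741 = -22494)
-K = -1*(-22494) = 22494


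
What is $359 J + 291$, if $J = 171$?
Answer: $61680$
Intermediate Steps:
$359 J + 291 = 359 \cdot 171 + 291 = 61389 + 291 = 61680$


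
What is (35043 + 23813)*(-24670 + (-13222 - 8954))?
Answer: -2757168176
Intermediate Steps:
(35043 + 23813)*(-24670 + (-13222 - 8954)) = 58856*(-24670 - 22176) = 58856*(-46846) = -2757168176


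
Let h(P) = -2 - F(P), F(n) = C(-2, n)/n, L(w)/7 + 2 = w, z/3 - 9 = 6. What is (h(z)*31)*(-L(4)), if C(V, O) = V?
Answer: 38192/45 ≈ 848.71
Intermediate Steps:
z = 45 (z = 27 + 3*6 = 27 + 18 = 45)
L(w) = -14 + 7*w
F(n) = -2/n
h(P) = -2 + 2/P (h(P) = -2 - (-2)/P = -2 + 2/P)
(h(z)*31)*(-L(4)) = ((-2 + 2/45)*31)*(-(-14 + 7*4)) = ((-2 + 2*(1/45))*31)*(-(-14 + 28)) = ((-2 + 2/45)*31)*(-1*14) = -88/45*31*(-14) = -2728/45*(-14) = 38192/45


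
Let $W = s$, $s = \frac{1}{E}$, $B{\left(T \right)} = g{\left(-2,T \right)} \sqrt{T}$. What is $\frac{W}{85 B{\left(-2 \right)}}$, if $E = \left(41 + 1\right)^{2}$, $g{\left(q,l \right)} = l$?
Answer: $\frac{i \sqrt{2}}{599760} \approx 2.358 \cdot 10^{-6} i$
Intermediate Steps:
$E = 1764$ ($E = 42^{2} = 1764$)
$B{\left(T \right)} = T^{\frac{3}{2}}$ ($B{\left(T \right)} = T \sqrt{T} = T^{\frac{3}{2}}$)
$s = \frac{1}{1764} \approx 0.00056689$
$W = \frac{1}{1764} \approx 0.00056689$
$\frac{W}{85 B{\left(-2 \right)}} = \frac{1}{1764 \cdot 85 \left(-2\right)^{\frac{3}{2}}} = \frac{1}{1764 \cdot 85 \left(- 2 i \sqrt{2}\right)} = \frac{1}{1764 \left(- 170 i \sqrt{2}\right)} = \frac{\frac{1}{340} i \sqrt{2}}{1764} = \frac{i \sqrt{2}}{599760}$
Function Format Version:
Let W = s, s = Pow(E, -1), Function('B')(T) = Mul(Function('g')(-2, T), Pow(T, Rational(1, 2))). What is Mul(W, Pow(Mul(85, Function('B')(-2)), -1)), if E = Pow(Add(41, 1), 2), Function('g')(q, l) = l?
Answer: Mul(Rational(1, 599760), I, Pow(2, Rational(1, 2))) ≈ Mul(2.3580e-6, I)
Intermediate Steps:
E = 1764 (E = Pow(42, 2) = 1764)
Function('B')(T) = Pow(T, Rational(3, 2)) (Function('B')(T) = Mul(T, Pow(T, Rational(1, 2))) = Pow(T, Rational(3, 2)))
s = Rational(1, 1764) (s = Pow(1764, -1) = Rational(1, 1764) ≈ 0.00056689)
W = Rational(1, 1764) ≈ 0.00056689
Mul(W, Pow(Mul(85, Function('B')(-2)), -1)) = Mul(Rational(1, 1764), Pow(Mul(85, Pow(-2, Rational(3, 2))), -1)) = Mul(Rational(1, 1764), Pow(Mul(85, Mul(-2, I, Pow(2, Rational(1, 2)))), -1)) = Mul(Rational(1, 1764), Pow(Mul(-170, I, Pow(2, Rational(1, 2))), -1)) = Mul(Rational(1, 1764), Mul(Rational(1, 340), I, Pow(2, Rational(1, 2)))) = Mul(Rational(1, 599760), I, Pow(2, Rational(1, 2)))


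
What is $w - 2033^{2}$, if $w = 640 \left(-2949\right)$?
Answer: $-6020449$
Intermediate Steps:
$w = -1887360$
$w - 2033^{2} = -1887360 - 2033^{2} = -1887360 - 4133089 = -6020449$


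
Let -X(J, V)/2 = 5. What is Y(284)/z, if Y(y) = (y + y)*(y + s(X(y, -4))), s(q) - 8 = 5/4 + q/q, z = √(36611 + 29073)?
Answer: 83567*√16421/16421 ≈ 652.13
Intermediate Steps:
X(J, V) = -10 (X(J, V) = -2*5 = -10)
z = 2*√16421 (z = √65684 = 2*√16421 ≈ 256.29)
s(q) = 41/4 (s(q) = 8 + (5/4 + q/q) = 8 + (5*(¼) + 1) = 8 + (5/4 + 1) = 8 + 9/4 = 41/4)
Y(y) = 2*y*(41/4 + y) (Y(y) = (y + y)*(y + 41/4) = (2*y)*(41/4 + y) = 2*y*(41/4 + y))
Y(284)/z = ((½)*284*(41 + 4*284))/((2*√16421)) = ((½)*284*(41 + 1136))*(√16421/32842) = ((½)*284*1177)*(√16421/32842) = 167134*(√16421/32842) = 83567*√16421/16421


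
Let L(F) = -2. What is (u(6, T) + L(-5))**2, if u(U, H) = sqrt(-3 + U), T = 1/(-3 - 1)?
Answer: (2 - sqrt(3))**2 ≈ 0.071797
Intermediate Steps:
T = -1/4 (T = 1/(-4) = -1/4 ≈ -0.25000)
(u(6, T) + L(-5))**2 = (sqrt(-3 + 6) - 2)**2 = (sqrt(3) - 2)**2 = (-2 + sqrt(3))**2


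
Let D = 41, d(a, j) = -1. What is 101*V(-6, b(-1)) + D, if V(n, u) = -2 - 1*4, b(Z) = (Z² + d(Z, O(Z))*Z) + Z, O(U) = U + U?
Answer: -565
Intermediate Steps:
O(U) = 2*U
b(Z) = Z² (b(Z) = (Z² - Z) + Z = Z²)
V(n, u) = -6 (V(n, u) = -2 - 4 = -6)
101*V(-6, b(-1)) + D = 101*(-6) + 41 = -606 + 41 = -565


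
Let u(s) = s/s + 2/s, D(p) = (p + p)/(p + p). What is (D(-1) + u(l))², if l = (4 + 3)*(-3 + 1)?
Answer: 169/49 ≈ 3.4490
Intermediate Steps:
l = -14 (l = 7*(-2) = -14)
D(p) = 1 (D(p) = (2*p)/((2*p)) = (2*p)*(1/(2*p)) = 1)
u(s) = 1 + 2/s
(D(-1) + u(l))² = (1 + (2 - 14)/(-14))² = (1 - 1/14*(-12))² = (1 + 6/7)² = (13/7)² = 169/49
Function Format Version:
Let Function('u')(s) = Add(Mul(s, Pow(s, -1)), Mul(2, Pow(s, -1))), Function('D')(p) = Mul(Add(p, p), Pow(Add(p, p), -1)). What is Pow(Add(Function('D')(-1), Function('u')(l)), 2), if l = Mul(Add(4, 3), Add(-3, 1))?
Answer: Rational(169, 49) ≈ 3.4490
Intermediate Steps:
l = -14 (l = Mul(7, -2) = -14)
Function('D')(p) = 1 (Function('D')(p) = Mul(Mul(2, p), Pow(Mul(2, p), -1)) = Mul(Mul(2, p), Mul(Rational(1, 2), Pow(p, -1))) = 1)
Function('u')(s) = Add(1, Mul(2, Pow(s, -1)))
Pow(Add(Function('D')(-1), Function('u')(l)), 2) = Pow(Add(1, Mul(Pow(-14, -1), Add(2, -14))), 2) = Pow(Add(1, Mul(Rational(-1, 14), -12)), 2) = Pow(Add(1, Rational(6, 7)), 2) = Pow(Rational(13, 7), 2) = Rational(169, 49)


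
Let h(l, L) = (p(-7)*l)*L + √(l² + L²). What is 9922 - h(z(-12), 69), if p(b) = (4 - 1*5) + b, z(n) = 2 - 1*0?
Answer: 11026 - √4765 ≈ 10957.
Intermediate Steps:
z(n) = 2 (z(n) = 2 + 0 = 2)
p(b) = -1 + b (p(b) = (4 - 5) + b = -1 + b)
h(l, L) = √(L² + l²) - 8*L*l (h(l, L) = ((-1 - 7)*l)*L + √(l² + L²) = (-8*l)*L + √(L² + l²) = -8*L*l + √(L² + l²) = √(L² + l²) - 8*L*l)
9922 - h(z(-12), 69) = 9922 - (√(69² + 2²) - 8*69*2) = 9922 - (√(4761 + 4) - 1104) = 9922 - (√4765 - 1104) = 9922 - (-1104 + √4765) = 9922 + (1104 - √4765) = 11026 - √4765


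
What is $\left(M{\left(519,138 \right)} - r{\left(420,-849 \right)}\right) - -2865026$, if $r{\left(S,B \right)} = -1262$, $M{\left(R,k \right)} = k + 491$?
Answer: $2866917$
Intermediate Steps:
$M{\left(R,k \right)} = 491 + k$
$\left(M{\left(519,138 \right)} - r{\left(420,-849 \right)}\right) - -2865026 = \left(\left(491 + 138\right) - -1262\right) - -2865026 = \left(629 + 1262\right) + 2865026 = 1891 + 2865026 = 2866917$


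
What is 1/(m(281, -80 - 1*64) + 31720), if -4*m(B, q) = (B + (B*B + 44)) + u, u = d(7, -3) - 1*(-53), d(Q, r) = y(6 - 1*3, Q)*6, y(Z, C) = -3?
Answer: 4/47559 ≈ 8.4106e-5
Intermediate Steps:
d(Q, r) = -18 (d(Q, r) = -3*6 = -18)
u = 35 (u = -18 - 1*(-53) = -18 + 53 = 35)
m(B, q) = -79/4 - B/4 - B²/4 (m(B, q) = -((B + (B*B + 44)) + 35)/4 = -((B + (B² + 44)) + 35)/4 = -((B + (44 + B²)) + 35)/4 = -((44 + B + B²) + 35)/4 = -(79 + B + B²)/4 = -79/4 - B/4 - B²/4)
1/(m(281, -80 - 1*64) + 31720) = 1/((-79/4 - ¼*281 - ¼*281²) + 31720) = 1/((-79/4 - 281/4 - ¼*78961) + 31720) = 1/((-79/4 - 281/4 - 78961/4) + 31720) = 1/(-79321/4 + 31720) = 1/(47559/4) = 4/47559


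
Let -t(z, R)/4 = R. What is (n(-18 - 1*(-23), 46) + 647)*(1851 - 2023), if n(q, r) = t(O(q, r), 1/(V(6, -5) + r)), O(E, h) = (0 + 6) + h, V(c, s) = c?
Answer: -1446520/13 ≈ -1.1127e+5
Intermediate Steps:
O(E, h) = 6 + h
t(z, R) = -4*R
n(q, r) = -4/(6 + r)
(n(-18 - 1*(-23), 46) + 647)*(1851 - 2023) = (-4/(6 + 46) + 647)*(1851 - 2023) = (-4/52 + 647)*(-172) = (-4*1/52 + 647)*(-172) = (-1/13 + 647)*(-172) = (8410/13)*(-172) = -1446520/13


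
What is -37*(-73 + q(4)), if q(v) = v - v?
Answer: 2701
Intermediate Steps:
q(v) = 0
-37*(-73 + q(4)) = -37*(-73 + 0) = -37*(-73) = 2701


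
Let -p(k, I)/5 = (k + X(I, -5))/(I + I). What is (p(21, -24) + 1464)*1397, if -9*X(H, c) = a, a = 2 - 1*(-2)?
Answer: 884822081/432 ≈ 2.0482e+6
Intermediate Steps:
a = 4 (a = 2 + 2 = 4)
X(H, c) = -4/9 (X(H, c) = -⅑*4 = -4/9)
p(k, I) = -5*(-4/9 + k)/(2*I) (p(k, I) = -5*(k - 4/9)/(I + I) = -5*(-4/9 + k)/(2*I))
(p(21, -24) + 1464)*1397 = ((5/18)*(4 - 9*21)/(-24) + 1464)*1397 = ((5/18)*(-1/24)*(4 - 189) + 1464)*1397 = ((5/18)*(-1/24)*(-185) + 1464)*1397 = (925/432 + 1464)*1397 = (633373/432)*1397 = 884822081/432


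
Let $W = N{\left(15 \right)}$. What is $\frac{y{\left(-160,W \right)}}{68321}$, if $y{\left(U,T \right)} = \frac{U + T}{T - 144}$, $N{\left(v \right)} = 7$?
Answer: $\frac{153}{9359977} \approx 1.6346 \cdot 10^{-5}$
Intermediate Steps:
$W = 7$
$y{\left(U,T \right)} = \frac{T + U}{-144 + T}$
$\frac{y{\left(-160,W \right)}}{68321} = \frac{\frac{1}{-144 + 7} \left(7 - 160\right)}{68321} = \frac{1}{-137} \left(-153\right) \frac{1}{68321} = \left(- \frac{1}{137}\right) \left(-153\right) \frac{1}{68321} = \frac{153}{137} \cdot \frac{1}{68321} = \frac{153}{9359977}$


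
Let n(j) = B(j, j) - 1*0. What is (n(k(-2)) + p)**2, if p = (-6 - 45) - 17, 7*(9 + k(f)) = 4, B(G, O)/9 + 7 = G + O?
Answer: 3916441/49 ≈ 79927.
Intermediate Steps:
B(G, O) = -63 + 9*G + 9*O (B(G, O) = -63 + 9*(G + O) = -63 + (9*G + 9*O) = -63 + 9*G + 9*O)
k(f) = -59/7 (k(f) = -9 + (1/7)*4 = -9 + 4/7 = -59/7)
n(j) = -63 + 18*j (n(j) = (-63 + 9*j + 9*j) - 1*0 = (-63 + 18*j) + 0 = -63 + 18*j)
p = -68 (p = -51 - 17 = -68)
(n(k(-2)) + p)**2 = ((-63 + 18*(-59/7)) - 68)**2 = ((-63 - 1062/7) - 68)**2 = (-1503/7 - 68)**2 = (-1979/7)**2 = 3916441/49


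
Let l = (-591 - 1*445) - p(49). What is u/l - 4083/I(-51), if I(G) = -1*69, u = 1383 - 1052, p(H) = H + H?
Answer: 1535761/26082 ≈ 58.882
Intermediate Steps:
p(H) = 2*H
u = 331
I(G) = -69
l = -1134 (l = (-591 - 1*445) - 2*49 = (-591 - 445) - 1*98 = -1036 - 98 = -1134)
u/l - 4083/I(-51) = 331/(-1134) - 4083/(-69) = 331*(-1/1134) - 4083*(-1/69) = -331/1134 + 1361/23 = 1535761/26082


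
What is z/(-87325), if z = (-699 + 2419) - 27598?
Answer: 25878/87325 ≈ 0.29634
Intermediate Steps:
z = -25878 (z = 1720 - 27598 = -25878)
z/(-87325) = -25878/(-87325) = -25878*(-1/87325) = 25878/87325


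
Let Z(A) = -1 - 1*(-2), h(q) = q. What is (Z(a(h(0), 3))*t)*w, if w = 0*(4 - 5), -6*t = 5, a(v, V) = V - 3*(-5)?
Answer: 0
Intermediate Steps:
a(v, V) = 15 + V (a(v, V) = V + 15 = 15 + V)
Z(A) = 1 (Z(A) = -1 + 2 = 1)
t = -⅚ (t = -⅙*5 = -⅚ ≈ -0.83333)
w = 0 (w = 0*(-1) = 0)
(Z(a(h(0), 3))*t)*w = (1*(-⅚))*0 = -⅚*0 = 0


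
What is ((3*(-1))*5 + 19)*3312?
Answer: 13248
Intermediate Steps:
((3*(-1))*5 + 19)*3312 = (-3*5 + 19)*3312 = (-15 + 19)*3312 = 4*3312 = 13248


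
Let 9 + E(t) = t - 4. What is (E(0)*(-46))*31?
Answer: 18538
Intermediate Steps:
E(t) = -13 + t (E(t) = -9 + (t - 4) = -9 + (-4 + t) = -13 + t)
(E(0)*(-46))*31 = ((-13 + 0)*(-46))*31 = -13*(-46)*31 = 598*31 = 18538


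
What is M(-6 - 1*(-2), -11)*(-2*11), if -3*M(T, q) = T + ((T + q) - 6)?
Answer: -550/3 ≈ -183.33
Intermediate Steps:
M(T, q) = 2 - 2*T/3 - q/3 (M(T, q) = -(T + ((T + q) - 6))/3 = -(T + (-6 + T + q))/3 = -(-6 + q + 2*T)/3 = 2 - 2*T/3 - q/3)
M(-6 - 1*(-2), -11)*(-2*11) = (2 - 2*(-6 - 1*(-2))/3 - ⅓*(-11))*(-2*11) = (2 - 2*(-6 + 2)/3 + 11/3)*(-22) = (2 - ⅔*(-4) + 11/3)*(-22) = (2 + 8/3 + 11/3)*(-22) = (25/3)*(-22) = -550/3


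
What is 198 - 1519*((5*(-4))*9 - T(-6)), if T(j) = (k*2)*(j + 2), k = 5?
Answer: 212858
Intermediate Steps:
T(j) = 20 + 10*j (T(j) = (5*2)*(j + 2) = 10*(2 + j) = 20 + 10*j)
198 - 1519*((5*(-4))*9 - T(-6)) = 198 - 1519*((5*(-4))*9 - (20 + 10*(-6))) = 198 - 1519*(-20*9 - (20 - 60)) = 198 - 1519*(-180 - 1*(-40)) = 198 - 1519*(-180 + 40) = 198 - 1519*(-140) = 198 + 212660 = 212858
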